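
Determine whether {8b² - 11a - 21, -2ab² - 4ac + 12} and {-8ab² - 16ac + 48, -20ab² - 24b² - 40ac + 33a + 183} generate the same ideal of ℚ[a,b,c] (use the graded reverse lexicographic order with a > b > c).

Yes, the ideals are equal.

Two ideals are equal iff their reduced Gröbner bases coincide (the reduced basis is unique for a fixed ordering).
Buchberger on the first generating set:
f_1 = 8b² - 11a - 21, LT = b².
f_2 = -2ab² - 4ac + 12, LT = ab².

S(f_1,f_2): lcm = ab². S = -11/8a² - 2ac - 21/8a + 6.
  reduce S modulo (f_1, f_2):
  remainder -11/8a² - 2ac - 21/8a + 6 ≠ 0; add g_3 = -11/8a² - 2ac - 21/8a + 6 to the basis.

The other S-polynomials (S(f_1,g_3), S(f_2,g_3)) all reduce to 0 modulo the current basis, so we have a Gröbner basis.
Inter-reduce: drop elements whose leading term is divisible by another's, tail-reduce, and make monic.
Reduced Gröbner basis: {a² + 16/11ac + 21/11a - 48/11, b² - 11/8a - 21/8}.

Buchberger on the second generating set:
h_1 = -8ab² - 16ac + 48, LT = ab².
h_2 = -20ab² - 24b² - 40ac + 33a + 183, LT = ab².

S(h_1,h_2): lcm = ab². S = -6/5b² + 33/20a + 63/20.
  reduce S modulo (h_1, h_2):
  remainder -6/5b² + 33/20a + 63/20 ≠ 0; add k_3 = -6/5b² + 33/20a + 63/20 to the basis.

S(h_1,k_3): lcm = ab². S = 11/8a² + 2ac + 21/8a - 6.
  reduce S modulo (h_1, h_2, k_3):
  remainder 11/8a² + 2ac + 21/8a - 6 ≠ 0; add k_4 = 11/8a² + 2ac + 21/8a - 6 to the basis.

The other S-polynomials (S(h_2,k_3), S(h_1,k_4), S(h_2,k_4), S(k_3,k_4)) all reduce to 0 modulo the current basis, so we have a Gröbner basis.
Inter-reduce: drop elements whose leading term is divisible by another's, tail-reduce, and make monic.
Reduced Gröbner basis: {a² + 16/11ac + 21/11a - 48/11, b² - 11/8a - 21/8}.

Same reduced basis, so the two generating sets span the same ideal.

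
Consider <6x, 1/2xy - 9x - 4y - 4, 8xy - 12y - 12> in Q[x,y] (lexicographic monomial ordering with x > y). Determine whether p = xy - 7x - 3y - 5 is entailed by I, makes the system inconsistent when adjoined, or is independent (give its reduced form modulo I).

First compute the reduced Gröbner basis of I by Buchberger's algorithm.
f_1 = 6x, LT = x.
f_2 = 1/2xy - 9x - 4y - 4, LT = xy.
f_3 = 8xy - 12y - 12, LT = xy.

S(f_1,f_2): lcm = xy. S = 18x + 8y + 8.
  leading term x: subtract (3)·f_1 from 18x + 8y + 8 → 8y + 8
  leading term y: no divisor's leading term divides it; move 8y to the remainder.
  leading term 1: no divisor's leading term divides it; move 8 to the remainder.
  remainder 8y + 8 ≠ 0; add h_4 = 8y + 8 to the basis.

S(f_1,f_3): lcm = xy. S = 3/2y + 3/2.
  leading term y: subtract (3/16)·h_4 from 3/2y + 3/2 → 0
  remainder 0.

S(f_2,f_3): lcm = xy. S = -18x - 13/2y - 13/2.
  leading term x: subtract (-3)·f_1 from -18x - 13/2y - 13/2 → -13/2y - 13/2
  leading term y: subtract (-13/16)·h_4 from -13/2y - 13/2 → 0
  remainder 0.

S(f_1,h_4): leading monomials are coprime, so the S-polynomial reduces to 0 (Buchberger's first criterion).
S(f_2,h_4): lcm = xy. S = -19x - 8y - 8.
  leading term x: subtract (-19/6)·f_1 from -19x - 8y - 8 → -8y - 8
  leading term y: subtract (-1)·h_4 from -8y - 8 → 0
  remainder 0.

S(f_3,h_4): lcm = xy. S = -x - 3/2y - 3/2.
  leading term x: subtract (-1/6)·f_1 from -x - 3/2y - 3/2 → -3/2y - 3/2
  leading term y: subtract (-3/16)·h_4 from -3/2y - 3/2 → 0
  remainder 0.

Every S-polynomial of the final basis reduces to 0, so we have a Gröbner basis.
Inter-reduce: drop elements whose leading term is divisible by another's, tail-reduce, and make monic.
Reduced Gröbner basis: {x, y + 1}.
Label its elements g_1 = x, g_2 = y + 1.

Reduce p = xy - 7x - 3y - 5 modulo G:
  leading term xy: subtract (y)·g_1 from xy - 7x - 3y - 5 → -7x - 3y - 5
  leading term x: subtract (-7)·g_1 from -7x - 3y - 5 → -3y - 5
  leading term y: subtract (-3)·g_2 from -3y - 5 → -2
  leading term 1: no divisor's leading term divides it; move -2 to the remainder.
  normal form = -2.
The normal form is nonzero, so p ∉ I. Since p minus its normal form lies in I, I + (p) = I + (r) where r = -2; decide whether this ideal is the whole ring.
Here r = -2 is a nonzero constant, hence a unit: 1 ∈ I + (p), the Gröbner basis of I + (p) is {1}, and the enlarged system has no common solution — adjoining p is inconsistent.

Adjoining xy - 7x - 3y - 5 makes the ideal the whole ring: the system is inconsistent.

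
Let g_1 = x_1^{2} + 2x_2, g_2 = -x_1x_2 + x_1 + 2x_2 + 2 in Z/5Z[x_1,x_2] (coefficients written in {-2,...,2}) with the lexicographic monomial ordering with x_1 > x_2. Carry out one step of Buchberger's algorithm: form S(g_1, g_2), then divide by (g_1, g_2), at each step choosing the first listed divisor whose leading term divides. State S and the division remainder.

lcm(LM(g_1), LM(g_2)) = x_1^{2}x_2.
S = (lcm/LT(g_1))·g_1 − (lcm/LT(g_2))·g_2 = x_1^{2} + 2x_1x_2 + 2x_1 + 2x_2^{2}.
Reduce S modulo (g_1, g_2) in that order:
  leading term x_1^{2}: subtract (1)·g_1 from x_1^{2} + 2x_1x_2 + 2x_1 + 2x_2^{2} → 2x_1x_2 + 2x_1 + 2x_2^{2} - 2x_2
  leading term x_1x_2: subtract (-2)·g_2 from 2x_1x_2 + 2x_1 + 2x_2^{2} - 2x_2 → -x_1 + 2x_2^{2} + 2x_2 - 1
  leading term x_1: no divisor's leading term divides it; move -x_1 to the remainder.
  leading term x_2^{2}: no divisor's leading term divides it; move 2x_2^{2} to the remainder.
  leading term x_2: no divisor's leading term divides it; move 2x_2 to the remainder.
  leading term 1: no divisor's leading term divides it; move -1 to the remainder.
The remainder -x_1 + 2x_2^{2} + 2x_2 - 1 is nonzero, so it would be added as the next basis element.
This is the inner loop of Buchberger's algorithm — each nonzero remainder becomes a new basis element.

S(g_1, g_2) = x_1^{2} + 2x_1x_2 + 2x_1 + 2x_2^{2}; remainder on division = -x_1 + 2x_2^{2} + 2x_2 - 1.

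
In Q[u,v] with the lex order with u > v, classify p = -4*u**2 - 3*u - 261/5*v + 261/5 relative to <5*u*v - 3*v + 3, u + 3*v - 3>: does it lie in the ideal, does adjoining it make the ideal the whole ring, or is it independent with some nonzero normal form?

-4*u**2 - 3*u - 261/5*v + 261/5 lies in I (it reduces to 0).

First compute the reduced Gröbner basis of I by Buchberger's algorithm.
f_1 = 5*u*v - 3*v + 3, LT = u*v.
f_2 = u + 3*v - 3, LT = u.

S(f_1,f_2): lcm = u*v. S = -3*v**2 + 12/5*v + 3/5.
  reduce S modulo (f_1, f_2):
  remainder -3*v**2 + 12/5*v + 3/5 ≠ 0; add h_3 = -3*v**2 + 12/5*v + 3/5 to the basis.

The other S-polynomials (S(f_1,h_3), S(f_2,h_3)) all reduce to 0 modulo the current basis, so we have a Gröbner basis.
Inter-reduce: drop elements whose leading term is divisible by another's, tail-reduce, and make monic.
Reduced Gröbner basis: {u + 3*v - 3, v**2 - 4/5*v - 1/5}.
Label its elements g_1 = u + 3*v - 3, g_2 = v**2 - 4/5*v - 1/5.

Reduce p = -4*u**2 - 3*u - 261/5*v + 261/5 modulo G:
  leading term u**2: subtract (-4*u)·g_1 from -4*u**2 - 3*u - 261/5*v + 261/5 → 12*u*v - 15*u - 261/5*v + 261/5
  leading term u*v: subtract (12*v)·g_1 from 12*u*v - 15*u - 261/5*v + 261/5 → -15*u - 36*v**2 - 81/5*v + 261/5
  leading term u: subtract (-15)·g_1 from -15*u - 36*v**2 - 81/5*v + 261/5 → -36*v**2 + 144/5*v + 36/5
  leading term v**2: subtract (-36)·g_2 from -36*v**2 + 144/5*v + 36/5 → 0
  normal form = 0.
Since the normal form is 0, p ∈ I.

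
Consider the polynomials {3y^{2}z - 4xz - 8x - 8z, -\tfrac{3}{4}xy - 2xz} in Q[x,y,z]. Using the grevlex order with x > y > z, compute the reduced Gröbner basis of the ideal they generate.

f_1 = 3y^{2}z - 4xz - 8x - 8z, LT = y^{2}z.
f_2 = -\tfrac{3}{4}xy - 2xz, LT = xy.

S(f_1,f_2): lcm = xy^{2}z. S = -\tfrac{8}{3}xyz^{2} - \tfrac{4}{3}x^{2}z - \tfrac{8}{3}x^{2} - \tfrac{8}{3}xz.
  leading term xyz^{2}: subtract (\tfrac{32}{9}z^{2})·f_2 from -\tfrac{8}{3}xyz^{2} - \tfrac{4}{3}x^{2}z - \tfrac{8}{3}x^{2} - \tfrac{8}{3}xz → \tfrac{64}{9}xz^{3} - \tfrac{4}{3}x^{2}z - \tfrac{8}{3}x^{2} - \tfrac{8}{3}xz
  leading term xz^{3}: no divisor's leading term divides it; move \tfrac{64}{9}xz^{3} to the remainder.
  leading term x^{2}z: no divisor's leading term divides it; move -\tfrac{4}{3}x^{2}z to the remainder.
  leading term x^{2}: no divisor's leading term divides it; move -\tfrac{8}{3}x^{2} to the remainder.
  leading term xz: no divisor's leading term divides it; move -\tfrac{8}{3}xz to the remainder.
  remainder \tfrac{64}{9}xz^{3} - \tfrac{4}{3}x^{2}z - \tfrac{8}{3}x^{2} - \tfrac{8}{3}xz ≠ 0; add g_3 = \tfrac{64}{9}xz^{3} - \tfrac{4}{3}x^{2}z - \tfrac{8}{3}x^{2} - \tfrac{8}{3}xz to the basis.

The other S-polynomials (S(f_1,g_3), S(f_2,g_3)) all reduce to 0 modulo the current basis, so we have a Gröbner basis.

G = {xz^{3} - \tfrac{3}{16}x^{2}z - \tfrac{3}{8}x^{2} - \tfrac{3}{8}xz, y^{2}z - \tfrac{4}{3}xz - \tfrac{8}{3}x - \tfrac{8}{3}z, xy + \tfrac{8}{3}xz}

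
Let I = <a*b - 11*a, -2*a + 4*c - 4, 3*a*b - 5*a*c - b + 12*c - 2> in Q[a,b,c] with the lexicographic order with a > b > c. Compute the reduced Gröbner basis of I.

f_1 = a*b - 11*a, LT = a*b.
f_2 = -2*a + 4*c - 4, LT = a.
f_3 = 3*a*b - 5*a*c - b + 12*c - 2, LT = a*b.

S(f_1,f_2): lcm = a*b. S = -11*a + 2*b*c - 2*b.
  leading term a: subtract (11/2)·f_2 from -11*a + 2*b*c - 2*b → 2*b*c - 2*b - 22*c + 22
  leading term b*c: no divisor's leading term divides it; move 2*b*c to the remainder.
  leading term b: no divisor's leading term divides it; move -2*b to the remainder.
  leading term c: no divisor's leading term divides it; move -22*c to the remainder.
  leading term 1: no divisor's leading term divides it; move 22 to the remainder.
  remainder 2*b*c - 2*b - 22*c + 22 ≠ 0; add g_4 = 2*b*c - 2*b - 22*c + 22 to the basis.

S(f_1,f_3): lcm = a*b. S = 5/3*a*c - 11*a + 1/3*b - 4*c + 2/3.
  leading term a*c: subtract (-5/6*c)·f_2 from 5/3*a*c - 11*a + 1/3*b - 4*c + 2/3 → -11*a + 1/3*b + 10/3*c**2 - 22/3*c + 2/3
  leading term a: subtract (11/2)·f_2 from -11*a + 1/3*b + 10/3*c**2 - 22/3*c + 2/3 → 1/3*b + 10/3*c**2 - 88/3*c + 68/3
  leading term b: no divisor's leading term divides it; move 1/3*b to the remainder.
  leading term c**2: no divisor's leading term divides it; move 10/3*c**2 to the remainder.
  leading term c: no divisor's leading term divides it; move -88/3*c to the remainder.
  leading term 1: no divisor's leading term divides it; move 68/3 to the remainder.
  remainder 1/3*b + 10/3*c**2 - 88/3*c + 68/3 ≠ 0; add g_5 = 1/3*b + 10/3*c**2 - 88/3*c + 68/3 to the basis.

S(f_3,g_4): lcm = a*b*c. S = a*b - 5/3*a*c**2 + 11*a*c - 11*a - 1/3*b*c + 4*c**2 - 2/3*c.
  leading term a*b: subtract (1)·f_1 from a*b - 5/3*a*c**2 + 11*a*c - 11*a - 1/3*b*c + 4*c**2 - 2/3*c → -5/3*a*c**2 + 11*a*c - 1/3*b*c + 4*c**2 - 2/3*c
  leading term a*c**2: subtract (5/6*c**2)·f_2 from -5/3*a*c**2 + 11*a*c - 1/3*b*c + 4*c**2 - 2/3*c → 11*a*c - 1/3*b*c - 10/3*c**3 + 22/3*c**2 - 2/3*c
  leading term a*c: subtract (-11/2*c)·f_2 from 11*a*c - 1/3*b*c - 10/3*c**3 + 22/3*c**2 - 2/3*c → -1/3*b*c - 10/3*c**3 + 88/3*c**2 - 68/3*c
  leading term b*c: subtract (-1/6)·g_4 from -1/3*b*c - 10/3*c**3 + 88/3*c**2 - 68/3*c → -1/3*b - 10/3*c**3 + 88/3*c**2 - 79/3*c + 11/3
  leading term b: subtract (-1)·g_5 from -1/3*b - 10/3*c**3 + 88/3*c**2 - 79/3*c + 11/3 → -10/3*c**3 + 98/3*c**2 - 167/3*c + 79/3
  leading term c**3: no divisor's leading term divides it; move -10/3*c**3 to the remainder.
  leading term c**2: no divisor's leading term divides it; move 98/3*c**2 to the remainder.
  leading term c: no divisor's leading term divides it; move -167/3*c to the remainder.
  leading term 1: no divisor's leading term divides it; move 79/3 to the remainder.
  remainder -10/3*c**3 + 98/3*c**2 - 167/3*c + 79/3 ≠ 0; add g_6 = -10/3*c**3 + 98/3*c**2 - 167/3*c + 79/3 to the basis.

The other S-polynomials (S(f_2,f_3), S(f_1,g_4), S(f_2,g_4), S(f_1,g_5), S(f_2,g_5), S(f_3,g_5), S(g_4,g_5), S(f_1,g_6), S(f_2,g_6), S(f_3,g_6), S(g_4,g_6), S(g_5,g_6)) all reduce to 0 modulo the current basis, so we have a Gröbner basis.
Inter-reduce: drop elements whose leading term is divisible by another's, tail-reduce, and make monic.

G = {a - 2*c + 2, b + 10*c**2 - 88*c + 68, c**3 - 49/5*c**2 + 167/10*c - 79/10}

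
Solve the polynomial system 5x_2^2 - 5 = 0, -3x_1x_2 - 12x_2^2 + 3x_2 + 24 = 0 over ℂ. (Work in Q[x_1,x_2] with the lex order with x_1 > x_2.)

Compute a lex Gröbner basis by Buchberger's algorithm.
f_1 = 5x_2^2 - 5, LT = x_2^2.
f_2 = -3x_1x_2 - 12x_2^2 + 3x_2 + 24, LT = x_1x_2.

S(f_1,f_2): lcm = x_1x_2^2. S = -x_1 - 4x_2^3 + x_2^2 + 8x_2.
  leading term x_1: no divisor's leading term divides it; move -x_1 to the remainder.
  leading term x_2^3: subtract (-4/5x_2)·f_1 from -4x_2^3 + x_2^2 + 8x_2 → x_2^2 + 4x_2
  leading term x_2^2: subtract (1/5)·f_1 from x_2^2 + 4x_2 → 4x_2 + 1
  leading term x_2: no divisor's leading term divides it; move 4x_2 to the remainder.
  leading term 1: no divisor's leading term divides it; move 1 to the remainder.
  remainder -x_1 + 4x_2 + 1 ≠ 0; add h_3 = -x_1 + 4x_2 + 1 to the basis.

The other S-polynomials (S(f_1,h_3), S(f_2,h_3)) all reduce to 0 modulo the current basis, so we have a Gröbner basis.
Inter-reduce: drop elements whose leading term is divisible by another's, tail-reduce, and make monic.
Reduced Gröbner basis: {x_1 - 4x_2 - 1, x_2^2 - 1}.

From the last basis element, x_2^2 - 1 = 0, so x_2 takes values in {-1, 1}. Each choice, substituted upward through the basis, yields the corresponding point(s) of the solution set.
  x_2 = -1: the earlier basis element becomes x_1 + 3 = 0, giving x_1 = -3 — point (-3, -1).
  x_2 = 1: the earlier basis element becomes x_1 - 5 = 0, giving x_1 = 5 — point (5, 1).

{(-3, -1), (5, 1)}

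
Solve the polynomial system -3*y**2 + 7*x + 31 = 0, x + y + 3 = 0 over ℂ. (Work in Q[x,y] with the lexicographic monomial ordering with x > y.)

{(1/3, -10/3), (-4, 1)}

Compute a lex Gröbner basis by Buchberger's algorithm.
f_1 = 7*x - 3*y**2 + 31, LT = x.
f_2 = x + y + 3, LT = x.

S(f_1,f_2): lcm = x. S = -3/7*y**2 - y + 10/7.
  leading term y**2: no divisor's leading term divides it; move -3/7*y**2 to the remainder.
  leading term y: no divisor's leading term divides it; move -y to the remainder.
  leading term 1: no divisor's leading term divides it; move 10/7 to the remainder.
  remainder -3/7*y**2 - y + 10/7 ≠ 0; add h_3 = -3/7*y**2 - y + 10/7 to the basis.

The other S-polynomials (S(f_1,h_3), S(f_2,h_3)) all reduce to 0 modulo the current basis, so we have a Gröbner basis.
Inter-reduce: drop elements whose leading term is divisible by another's, tail-reduce, and make monic.
Reduced Gröbner basis: {x + y + 3, y**2 + 7/3*y - 10/3}.

From the last basis element, y**2 + 7/3*y - 10/3 = 0, so y takes values in {-10/3, 1}. Each choice, substituted upward through the basis, yields the corresponding point(s) of the solution set.
  y = -10/3: the earlier basis element becomes x - 1/3 = 0, giving x = 1/3 — point (1/3, -10/3).
  y = 1: the earlier basis element becomes x + 4 = 0, giving x = -4 — point (-4, 1).
Substituting each solution back into the original system confirms all equations vanish.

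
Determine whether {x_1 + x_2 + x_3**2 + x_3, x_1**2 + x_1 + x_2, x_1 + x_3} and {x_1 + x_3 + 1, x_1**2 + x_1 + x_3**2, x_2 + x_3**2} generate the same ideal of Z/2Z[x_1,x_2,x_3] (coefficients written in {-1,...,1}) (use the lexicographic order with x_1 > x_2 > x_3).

No, the ideals differ.

Two ideals are equal iff their reduced Gröbner bases coincide (the reduced basis is unique for a fixed ordering).
Buchberger on the first generating set:
f_1 = x_1 + x_2 + x_3**2 + x_3, LT = x_1.
f_2 = x_1**2 + x_1 + x_2, LT = x_1**2.
f_3 = x_1 + x_3, LT = x_1.

S(f_1,f_2): lcm = x_1**2. S = x_1*x_2 + x_1*x_3**2 + x_1*x_3 + x_1 + x_2.
  leading term x_1*x_2: subtract (x_2)·f_1 from x_1*x_2 + x_1*x_3**2 + x_1*x_3 + x_1 + x_2 → x_1*x_3**2 + x_1*x_3 + x_1 + x_2**2 + x_2*x_3**2 + x_2*x_3 + x_2
  leading term x_1*x_3**2: subtract (x_3**2)·f_1 from x_1*x_3**2 + x_1*x_3 + x_1 + x_2**2 + x_2*x_3**2 + x_2*x_3 + x_2 → x_1*x_3 + x_1 + x_2**2 + x_2*x_3 + x_2 + x_3**4 + x_3**3
  leading term x_1*x_3: subtract (x_3)·f_1 from x_1*x_3 + x_1 + x_2**2 + x_2*x_3 + x_2 + x_3**4 + x_3**3 → x_1 + x_2**2 + x_2 + x_3**4 + x_3**2
  leading term x_1: subtract (1)·f_1 from x_1 + x_2**2 + x_2 + x_3**4 + x_3**2 → x_2**2 + x_3**4 + x_3
  leading term x_2**2: no divisor's leading term divides it; move x_2**2 to the remainder.
  leading term x_3**4: no divisor's leading term divides it; move x_3**4 to the remainder.
  leading term x_3: no divisor's leading term divides it; move x_3 to the remainder.
  remainder x_2**2 + x_3**4 + x_3 ≠ 0; add g_4 = x_2**2 + x_3**4 + x_3 to the basis.

S(f_1,f_3): lcm = x_1. S = x_2 + x_3**2.
  leading term x_2: no divisor's leading term divides it; move x_2 to the remainder.
  leading term x_3**2: no divisor's leading term divides it; move x_3**2 to the remainder.
  remainder x_2 + x_3**2 ≠ 0; add g_5 = x_2 + x_3**2 to the basis.

S(f_2,f_3): lcm = x_1**2. S = x_1*x_3 + x_1 + x_2.
  leading term x_1*x_3: subtract (x_3)·f_1 from x_1*x_3 + x_1 + x_2 → x_1 + x_2*x_3 + x_2 + x_3**3 + x_3**2
  leading term x_1: subtract (1)·f_1 from x_1 + x_2*x_3 + x_2 + x_3**3 + x_3**2 → x_2*x_3 + x_3**3 + x_3
  leading term x_2*x_3: subtract (x_3)·g_5 from x_2*x_3 + x_3**3 + x_3 → x_3
  leading term x_3: no divisor's leading term divides it; move x_3 to the remainder.
  remainder x_3 ≠ 0; add g_6 = x_3 to the basis.

The other S-polynomials (S(f_1,g_4), S(f_2,g_4), S(f_3,g_4), S(f_1,g_5), S(f_2,g_5), S(f_3,g_5), S(g_4,g_5), S(f_1,g_6), S(f_2,g_6), S(f_3,g_6), S(g_4,g_6), S(g_5,g_6)) all reduce to 0 modulo the current basis, so we have a Gröbner basis.
Inter-reduce: drop elements whose leading term is divisible by another's, tail-reduce, and make monic.
Reduced Gröbner basis: {x_1, x_2, x_3}.

Buchberger on the second generating set:
h_1 = x_1 + x_3 + 1, LT = x_1.
h_2 = x_1**2 + x_1 + x_3**2, LT = x_1**2.
h_3 = x_2 + x_3**2, LT = x_2.

S(h_1,h_2): lcm = x_1**2. S = x_1*x_3 + x_3**2.
  leading term x_1*x_3: subtract (x_3)·h_1 from x_1*x_3 + x_3**2 → x_3
  leading term x_3: no divisor's leading term divides it; move x_3 to the remainder.
  remainder x_3 ≠ 0; add k_4 = x_3 to the basis.

The other S-polynomials (S(h_1,h_3), S(h_2,h_3), S(h_1,k_4), S(h_2,k_4), S(h_3,k_4)) all reduce to 0 modulo the current basis, so we have a Gröbner basis.
Inter-reduce: drop elements whose leading term is divisible by another's, tail-reduce, and make monic.
Reduced Gröbner basis: {x_1 + 1, x_2, x_3}.

Since the reduced bases disagree, the two ideals are not the same.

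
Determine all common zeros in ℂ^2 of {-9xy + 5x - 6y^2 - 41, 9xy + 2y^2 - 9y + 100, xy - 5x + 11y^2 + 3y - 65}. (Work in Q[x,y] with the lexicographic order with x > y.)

{(-5, 2)}

Compute a lex Gröbner basis by Buchberger's algorithm.
f_1 = -9xy + 5x - 6y^2 - 41, LT = xy.
f_2 = 9xy + 2y^2 - 9y + 100, LT = xy.
f_3 = xy - 5x + 11y^2 + 3y - 65, LT = xy.

S(f_1,f_2): lcm = xy. S = -5/9x + 4/9y^2 + y - 59/9.
  leading term x: no divisor's leading term divides it; move -5/9x to the remainder.
  leading term y^2: no divisor's leading term divides it; move 4/9y^2 to the remainder.
  leading term y: no divisor's leading term divides it; move y to the remainder.
  leading term 1: no divisor's leading term divides it; move -59/9 to the remainder.
  remainder -5/9x + 4/9y^2 + y - 59/9 ≠ 0; add h_4 = -5/9x + 4/9y^2 + y - 59/9 to the basis.

S(f_1,f_3): lcm = xy. S = 40/9x - 31/3y^2 - 3y + 626/9.
  leading term x: subtract (-8)·h_4 from 40/9x - 31/3y^2 - 3y + 626/9 → -61/9y^2 + 5y + 154/9
  leading term y^2: no divisor's leading term divides it; move -61/9y^2 to the remainder.
  leading term y: no divisor's leading term divides it; move 5y to the remainder.
  leading term 1: no divisor's leading term divides it; move 154/9 to the remainder.
  remainder -61/9y^2 + 5y + 154/9 ≠ 0; add h_5 = -61/9y^2 + 5y + 154/9 to the basis.

S(f_1,h_4): lcm = xy. S = -5/9x + 4/5y^3 + 37/15y^2 - 59/5y + 41/9.
  leading term x: subtract (1)·h_4 from -5/9x + 4/5y^3 + 37/15y^2 - 59/5y + 41/9 → 4/5y^3 + 91/45y^2 - 64/5y + 100/9
  leading term y^3: subtract (-36/305y)·h_5 from 4/5y^3 + 91/45y^2 - 64/5y + 100/9 → 7171/2745y^2 - 3288/305y + 100/9
  leading term y^2: subtract (-7171/18605)·h_5 from 7171/2745y^2 - 3288/305y + 100/9 → -164713/18605y + 329426/18605
  leading term y: no divisor's leading term divides it; move -164713/18605y to the remainder.
  leading term 1: no divisor's leading term divides it; move 329426/18605 to the remainder.
  remainder -164713/18605y + 329426/18605 ≠ 0; add h_6 = -164713/18605y + 329426/18605 to the basis.

The other S-polynomials (S(f_2,f_3), S(f_2,h_4), S(f_3,h_4), S(f_1,h_5), S(f_2,h_5), S(f_3,h_5), S(h_4,h_5), S(f_1,h_6), S(f_2,h_6), S(f_3,h_6), S(h_4,h_6), S(h_5,h_6)) all reduce to 0 modulo the current basis, so we have a Gröbner basis.
Inter-reduce: drop elements whose leading term is divisible by another's, tail-reduce, and make monic.
Reduced Gröbner basis: {x + 5, y - 2}.

Since the basis is lex-ordered, y - 2 is univariate in y. Its roots are {2}. Back-substituting each root into the other basis elements fixes the other coordinates.
  y = 2: the earlier basis element becomes x + 5 = 0, giving x = -5 — point (-5, 2).
Zero-dimensionality of the ideal guarantees finitely many solutions over ℂ.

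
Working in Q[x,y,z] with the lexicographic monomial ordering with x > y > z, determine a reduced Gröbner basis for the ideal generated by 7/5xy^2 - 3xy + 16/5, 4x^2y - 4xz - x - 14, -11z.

f_1 = 7/5xy^2 - 3xy + 16/5, LT = xy^2.
f_2 = 4x^2y - 4xz - x - 14, LT = x^2y.
f_3 = -11z, LT = z.

S(f_1,f_2): lcm = x^2y^2. S = -15/7x^2y + xyz + 1/4xy + 16/7x + 7/2y.
  reduce S modulo (f_1, f_2, f_3):
  remainder 1/4xy + 7/4x + 7/2y - 15/2 ≠ 0; add g_4 = 1/4xy + 7/4x + 7/2y - 15/2 to the basis.

S(f_1,g_4): lcm = xy^2. S = -64/7xy - 14y^2 + 30y + 16/7.
  reduce S modulo (f_1, f_2, f_3, g_4):
  remainder 64x - 14y^2 + 158y - 272 ≠ 0; add g_5 = 64x - 14y^2 + 158y - 272 to the basis.

S(f_1,g_5): lcm = xy^2. S = -15/7xy + 7/32y^4 - 79/32y^3 + 17/4y^2 + 16/7.
  reduce S modulo (f_1, f_2, f_3, g_4, g_5):
  remainder 7/32y^4 - 79/32y^3 + 241/32y^2 - 225/32y + 7/4 ≠ 0; add g_6 = 7/32y^4 - 79/32y^3 + 241/32y^2 - 225/32y + 7/4 to the basis.

S(g_4,g_5): lcm = xy. S = 7x + 7/32y^3 - 79/32y^2 + 73/4y - 30.
  reduce S modulo (f_1, f_2, f_3, g_4, g_5, g_6):
  remainder 7/32y^3 - 15/16y^2 + 31/32y - 1/4 ≠ 0; add g_7 = 7/32y^3 - 15/16y^2 + 31/32y - 1/4 to the basis.

The other S-polynomials (S(f_1,f_3), S(f_2,f_3), S(f_2,g_4), S(f_3,g_4), S(f_2,g_5), S(f_3,g_5), S(f_1,g_6), S(f_2,g_6), S(f_3,g_6), S(g_4,g_6), S(g_5,g_6), S(f_1,g_7), S(f_2,g_7), S(f_3,g_7), S(g_4,g_7), S(g_5,g_7), S(g_6,g_7)) all reduce to 0 modulo the current basis, so we have a Gröbner basis.
Inter-reduce: drop elements whose leading term is divisible by another's, tail-reduce, and make monic.

G = {x - 7/32y^2 + 79/32y - 17/4, y^3 - 30/7y^2 + 31/7y - 8/7, z}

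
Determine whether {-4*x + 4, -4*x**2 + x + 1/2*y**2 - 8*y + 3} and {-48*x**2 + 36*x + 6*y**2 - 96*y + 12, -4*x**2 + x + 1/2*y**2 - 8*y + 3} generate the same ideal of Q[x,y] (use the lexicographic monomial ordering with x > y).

Equality of ideals is decidable: compute both reduced Gröbner bases (unique for the ordering) and check whether they agree.
Buchberger on the first generating set:
f_1 = -4*x + 4, LT = x.
f_2 = -4*x**2 + x + 1/2*y**2 - 8*y + 3, LT = x**2.

S(f_1,f_2): lcm = x**2. S = -3/4*x + 1/8*y**2 - 2*y + 3/4.
  leading term x: subtract (3/16)·f_1 from -3/4*x + 1/8*y**2 - 2*y + 3/4 → 1/8*y**2 - 2*y
  leading term y**2: no divisor's leading term divides it; move 1/8*y**2 to the remainder.
  leading term y: no divisor's leading term divides it; move -2*y to the remainder.
  remainder 1/8*y**2 - 2*y ≠ 0; add g_3 = 1/8*y**2 - 2*y to the basis.

The other S-polynomials (S(f_1,g_3), S(f_2,g_3)) all reduce to 0 modulo the current basis, so we have a Gröbner basis.
Inter-reduce: drop elements whose leading term is divisible by another's, tail-reduce, and make monic.
Reduced Gröbner basis: {x - 1, y**2 - 16*y}.

Buchberger on the second generating set:
h_1 = -48*x**2 + 36*x + 6*y**2 - 96*y + 12, LT = x**2.
h_2 = -4*x**2 + x + 1/2*y**2 - 8*y + 3, LT = x**2.

S(h_1,h_2): lcm = x**2. S = -1/2*x + 1/2.
  leading term x: no divisor's leading term divides it; move -1/2*x to the remainder.
  leading term 1: no divisor's leading term divides it; move 1/2 to the remainder.
  remainder -1/2*x + 1/2 ≠ 0; add k_3 = -1/2*x + 1/2 to the basis.

S(h_1,k_3): lcm = x**2. S = 1/4*x - 1/8*y**2 + 2*y - 1/4.
  leading term x: subtract (-1/2)·k_3 from 1/4*x - 1/8*y**2 + 2*y - 1/4 → -1/8*y**2 + 2*y
  leading term y**2: no divisor's leading term divides it; move -1/8*y**2 to the remainder.
  leading term y: no divisor's leading term divides it; move 2*y to the remainder.
  remainder -1/8*y**2 + 2*y ≠ 0; add k_4 = -1/8*y**2 + 2*y to the basis.

The other S-polynomials (S(h_2,k_3), S(h_1,k_4), S(h_2,k_4), S(k_3,k_4)) all reduce to 0 modulo the current basis, so we have a Gröbner basis.
Inter-reduce: drop elements whose leading term is divisible by another's, tail-reduce, and make monic.
Reduced Gröbner basis: {x - 1, y**2 - 16*y}.

Same reduced basis, so the two generating sets span the same ideal.

Yes, the ideals are equal.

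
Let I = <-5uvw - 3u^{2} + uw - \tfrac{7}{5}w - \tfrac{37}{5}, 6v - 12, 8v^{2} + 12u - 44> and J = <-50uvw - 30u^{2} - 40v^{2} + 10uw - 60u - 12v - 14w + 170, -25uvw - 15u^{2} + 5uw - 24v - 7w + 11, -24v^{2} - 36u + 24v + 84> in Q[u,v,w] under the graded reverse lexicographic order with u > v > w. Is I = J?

For a fixed monomial order, each ideal has a unique reduced Gröbner basis; comparing bases decides equality.
Buchberger on the first generating set:
f_1 = -5uvw - 3u^{2} + uw - \tfrac{7}{5}w - \tfrac{37}{5}, LT = uvw.
f_2 = 6v - 12, LT = v.
f_3 = 8v^{2} + 12u - 44, LT = v^{2}.

S(f_1,f_2): lcm = uvw. S = \tfrac{3}{5}u^{2} + \tfrac{9}{5}uw + \tfrac{7}{25}w + \tfrac{37}{25}.
  reduce S modulo (f_1, f_2, f_3):
  remainder \tfrac{3}{5}u^{2} + \tfrac{9}{5}uw + \tfrac{7}{25}w + \tfrac{37}{25} ≠ 0; add g_4 = \tfrac{3}{5}u^{2} + \tfrac{9}{5}uw + \tfrac{7}{25}w + \tfrac{37}{25} to the basis.

S(f_1,f_3): lcm = uv^{2}w. S = \tfrac{3}{5}u^{2}v - \tfrac{3}{2}u^{2}w - \tfrac{1}{5}uvw + \tfrac{11}{2}uw + \tfrac{7}{25}vw + \tfrac{37}{25}v.
  reduce S modulo (f_1, f_2, f_3, g_4):
  remainder \tfrac{9}{2}uw^{2} + \tfrac{3}{2}uw + \tfrac{7}{10}w^{2} + \tfrac{37}{10}w ≠ 0; add g_5 = \tfrac{9}{2}uw^{2} + \tfrac{3}{2}uw + \tfrac{7}{10}w^{2} + \tfrac{37}{10}w to the basis.

S(f_2,f_3): lcm = v^{2}. S = -\tfrac{3}{2}u - 2v + \tfrac{11}{2}.
  reduce S modulo (f_1, f_2, f_3, g_4, g_5):
  remainder -\tfrac{3}{2}u + \tfrac{3}{2} ≠ 0; add g_6 = -\tfrac{3}{2}u + \tfrac{3}{2} to the basis.

S(g_4,g_5): lcm = u^{2}w^{2}. S = 3uw^{3} - \tfrac{1}{3}u^{2}w - \tfrac{7}{45}uw^{2} + \tfrac{7}{15}w^{3} - \tfrac{37}{45}uw + \tfrac{37}{15}w^{2}.
  reduce S modulo (f_1, f_2, f_3, g_4, g_5, g_6):
  remainder \tfrac{364}{2025}w^{2} + \tfrac{364}{2025}w ≠ 0; add g_7 = \tfrac{364}{2025}w^{2} + \tfrac{364}{2025}w to the basis.

S(g_4,g_6): lcm = u^{2}. S = 3uw + u + \tfrac{7}{15}w + \tfrac{37}{15}.
  reduce S modulo (f_1, f_2, f_3, g_4, g_5, g_6, g_7):
  remainder \tfrac{52}{15}w + \tfrac{52}{15} ≠ 0; add g_8 = \tfrac{52}{15}w + \tfrac{52}{15} to the basis.

The other S-polynomials (S(f_1,g_4), S(f_2,g_4), S(f_3,g_4), S(f_1,g_5), S(f_2,g_5), S(f_3,g_5), S(f_1,g_6), S(f_2,g_6), S(f_3,g_6), S(g_5,g_6), S(f_1,g_7), S(f_2,g_7), S(f_3,g_7), S(g_4,g_7), S(g_5,g_7), S(g_6,g_7), S(f_1,g_8), S(f_2,g_8), S(f_3,g_8), S(g_4,g_8), S(g_5,g_8), S(g_6,g_8), S(g_7,g_8)) all reduce to 0 modulo the current basis, so we have a Gröbner basis.
Inter-reduce: drop elements whose leading term is divisible by another's, tail-reduce, and make monic.
Reduced Gröbner basis: {u - 1, v - 2, w + 1}.

Buchberger on the second generating set:
h_1 = -50uvw - 30u^{2} - 40v^{2} + 10uw - 60u - 12v - 14w + 170, LT = uvw.
h_2 = -25uvw - 15u^{2} + 5uw - 24v - 7w + 11, LT = uvw.
h_3 = -24v^{2} - 36u + 24v + 84, LT = v^{2}.

S(h_1,h_2): lcm = uvw. S = \tfrac{4}{5}v^{2} + \tfrac{6}{5}u - \tfrac{18}{25}v - \tfrac{74}{25}.
  reduce S modulo (h_1, h_2, h_3):
  remainder \tfrac{2}{25}v - \tfrac{4}{25} ≠ 0; add k_4 = \tfrac{2}{25}v - \tfrac{4}{25} to the basis.

S(h_1,h_3): lcm = uv^{2}w. S = \tfrac{3}{5}u^{2}v + \tfrac{4}{5}v^{3} - \tfrac{3}{2}u^{2}w + \tfrac{4}{5}uvw + \tfrac{6}{5}uv + \tfrac{6}{25}v^{2} + \tfrac{7}{2}uw + \tfrac{7}{25}vw - \tfrac{17}{5}v.
  reduce S modulo (h_1, h_2, h_3, k_4):
  remainder -\tfrac{3}{2}u^{2}w + \tfrac{18}{25}u^{2} + \tfrac{183}{50}uw - \tfrac{39}{25}u + \tfrac{42}{125}w + \tfrac{417}{125} ≠ 0; add k_5 = -\tfrac{3}{2}u^{2}w + \tfrac{18}{25}u^{2} + \tfrac{183}{50}uw - \tfrac{39}{25}u + \tfrac{42}{125}w + \tfrac{417}{125} to the basis.

S(h_2,h_3): lcm = uv^{2}w. S = \tfrac{3}{5}u^{2}v - \tfrac{3}{2}u^{2}w + \tfrac{4}{5}uvw + \tfrac{24}{25}v^{2} + \tfrac{7}{2}uw + \tfrac{7}{25}vw - \tfrac{11}{25}v.
  reduce S modulo (h_1, h_2, h_3, k_4, k_5):
  remainder \tfrac{3}{25}u - \tfrac{3}{25} ≠ 0; add k_6 = \tfrac{3}{25}u - \tfrac{3}{25} to the basis.

S(h_1,k_4): lcm = uvw. S = \tfrac{3}{5}u^{2} + \tfrac{4}{5}v^{2} + \tfrac{9}{5}uw + \tfrac{6}{5}u + \tfrac{6}{25}v + \tfrac{7}{25}w - \tfrac{17}{5}.
  reduce S modulo (h_1, h_2, h_3, k_4, k_5, k_6):
  remainder \tfrac{52}{25}w + \tfrac{52}{25} ≠ 0; add k_7 = \tfrac{52}{25}w + \tfrac{52}{25} to the basis.

The other S-polynomials (S(h_2,k_4), S(h_3,k_4), S(h_1,k_5), S(h_2,k_5), S(h_3,k_5), S(k_4,k_5), S(h_1,k_6), S(h_2,k_6), S(h_3,k_6), S(k_4,k_6), S(k_5,k_6), S(h_1,k_7), S(h_2,k_7), S(h_3,k_7), S(k_4,k_7), S(k_5,k_7), S(k_6,k_7)) all reduce to 0 modulo the current basis, so we have a Gröbner basis.
Inter-reduce: drop elements whose leading term is divisible by another's, tail-reduce, and make monic.
Reduced Gröbner basis: {u - 1, v - 2, w + 1}.

Same reduced basis, so the two generating sets span the same ideal.

Yes, the ideals are equal.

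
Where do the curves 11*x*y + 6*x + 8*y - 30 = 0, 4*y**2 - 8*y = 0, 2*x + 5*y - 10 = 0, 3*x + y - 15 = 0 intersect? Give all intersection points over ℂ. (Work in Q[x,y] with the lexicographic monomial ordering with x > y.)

Compute a lex Gröbner basis by Buchberger's algorithm.
f_1 = 11*x*y + 6*x + 8*y - 30, LT = x*y.
f_2 = 4*y**2 - 8*y, LT = y**2.
f_3 = 2*x + 5*y - 10, LT = x.
f_4 = 3*x + y - 15, LT = x.

S(f_1,f_2): lcm = x*y**2. S = 28/11*x*y + 8/11*y**2 - 30/11*y.
  leading term x*y: subtract (28/121)·f_1 from 28/11*x*y + 8/11*y**2 - 30/11*y → -168/121*x + 8/11*y**2 - 554/121*y + 840/121
  leading term x: subtract (-84/121)·f_3 from -168/121*x + 8/11*y**2 - 554/121*y + 840/121 → 8/11*y**2 - 134/121*y
  leading term y**2: subtract (2/11)·f_2 from 8/11*y**2 - 134/121*y → 42/121*y
  leading term y: no divisor's leading term divides it; move 42/121*y to the remainder.
  remainder 42/121*y ≠ 0; add h_5 = 42/121*y to the basis.

S(f_1,f_3): lcm = x*y. S = 6/11*x - 5/2*y**2 + 63/11*y - 30/11.
  leading term x: subtract (3/11)·f_3 from 6/11*x - 5/2*y**2 + 63/11*y - 30/11 → -5/2*y**2 + 48/11*y
  leading term y**2: subtract (-5/8)·f_2 from -5/2*y**2 + 48/11*y → -7/11*y
  leading term y: subtract (-11/6)·h_5 from -7/11*y → 0
  remainder 0.

S(f_1,f_4): lcm = x*y. S = 6/11*x - 1/3*y**2 + 63/11*y - 30/11.
  leading term x: subtract (3/11)·f_3 from 6/11*x - 1/3*y**2 + 63/11*y - 30/11 → -1/3*y**2 + 48/11*y
  leading term y**2: subtract (-1/12)·f_2 from -1/3*y**2 + 48/11*y → 122/33*y
  leading term y: subtract (671/63)·h_5 from 122/33*y → 0
  remainder 0.

S(f_2,f_3): leading monomials are coprime, so the S-polynomial reduces to 0 (Buchberger's first criterion).
S(f_2,f_4): leading monomials are coprime, so the S-polynomial reduces to 0 (Buchberger's first criterion).
S(f_3,f_4): lcm = x. S = 13/6*y.
  leading term y: subtract (1573/252)·h_5 from 13/6*y → 0
  remainder 0.

S(f_1,h_5): lcm = x*y. S = 6/11*x + 8/11*y - 30/11.
  leading term x: subtract (3/11)·f_3 from 6/11*x + 8/11*y - 30/11 → -7/11*y
  leading term y: subtract (-11/6)·h_5 from -7/11*y → 0
  remainder 0.

S(f_2,h_5): lcm = y**2. S = -2*y.
  leading term y: subtract (-121/21)·h_5 from -2*y → 0
  remainder 0.

S(f_3,h_5): leading monomials are coprime, so the S-polynomial reduces to 0 (Buchberger's first criterion).
S(f_4,h_5): leading monomials are coprime, so the S-polynomial reduces to 0 (Buchberger's first criterion).
Every S-polynomial of the final basis reduces to 0, so we have a Gröbner basis.
Inter-reduce: drop elements whose leading term is divisible by another's, tail-reduce, and make monic.
Reduced Gröbner basis: {x - 5, y}.

From the last basis element, y = 0, so y takes values in {0}. Each choice, substituted upward through the basis, yields the corresponding point(s) of the solution set.
  y = 0: the earlier basis element becomes x - 5 = 0, giving x = 5 — point (5, 0).
Each listed point satisfies every original equation (direct substitution).

{(5, 0)}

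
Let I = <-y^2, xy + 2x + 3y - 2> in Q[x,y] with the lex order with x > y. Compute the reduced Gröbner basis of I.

G = {x + 2y - 1, y^2}

f_1 = -y^2, LT = y^2.
f_2 = xy + 2x + 3y - 2, LT = xy.

S(f_1,f_2): lcm = xy^2. S = -2xy - 3y^2 + 2y.
  leading term xy: subtract (-2)·f_2 from -2xy - 3y^2 + 2y → 4x - 3y^2 + 8y - 4
  leading term x: no divisor's leading term divides it; move 4x to the remainder.
  leading term y^2: subtract (3)·f_1 from -3y^2 + 8y - 4 → 8y - 4
  leading term y: no divisor's leading term divides it; move 8y to the remainder.
  leading term 1: no divisor's leading term divides it; move -4 to the remainder.
  remainder 4x + 8y - 4 ≠ 0; add g_3 = 4x + 8y - 4 to the basis.

The other S-polynomials (S(f_1,g_3), S(f_2,g_3)) all reduce to 0 modulo the current basis, so we have a Gröbner basis.
Inter-reduce: drop elements whose leading term is divisible by another's, tail-reduce, and make monic.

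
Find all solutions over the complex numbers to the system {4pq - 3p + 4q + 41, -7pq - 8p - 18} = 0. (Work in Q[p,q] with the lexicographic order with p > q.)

Compute a lex Gröbner basis by Buchberger's algorithm.
f_1 = 4pq - 3p + 4q + 41, LT = pq.
f_2 = -7pq - 8p - 18, LT = pq.

S(f_1,f_2): lcm = pq. S = -53/28p + q + 215/28.
  leading term p: no divisor's leading term divides it; move -53/28p to the remainder.
  leading term q: no divisor's leading term divides it; move q to the remainder.
  leading term 1: no divisor's leading term divides it; move 215/28 to the remainder.
  remainder -53/28p + q + 215/28 ≠ 0; add h_3 = -53/28p + q + 215/28 to the basis.

S(f_1,h_3): lcm = pq. S = -3/4p + 28/53q^2 + 268/53q + 41/4.
  leading term p: subtract (21/53)·h_3 from -3/4p + 28/53q^2 + 268/53q + 41/4 → 28/53q^2 + 247/53q + 382/53
  leading term q^2: no divisor's leading term divides it; move 28/53q^2 to the remainder.
  leading term q: no divisor's leading term divides it; move 247/53q to the remainder.
  leading term 1: no divisor's leading term divides it; move 382/53 to the remainder.
  remainder 28/53q^2 + 247/53q + 382/53 ≠ 0; add h_4 = 28/53q^2 + 247/53q + 382/53 to the basis.

The other S-polynomials (S(f_2,h_3), S(f_1,h_4), S(f_2,h_4), S(h_3,h_4)) all reduce to 0 modulo the current basis, so we have a Gröbner basis.
Inter-reduce: drop elements whose leading term is divisible by another's, tail-reduce, and make monic.
Reduced Gröbner basis: {p - 28/53q - 215/53, q^2 + 247/28q + 191/14}.

The lex basis is triangular: the last element involves only q. Solving q^2 + 247/28q + 191/14 = 0 gives q ∈ {-191/28, -2}; substituting each value into the earlier elements determines the remaining variables.
  q = -191/28: the earlier basis element becomes p - 24/53 = 0, giving p = 24/53 — point (24/53, -191/28).
  q = -2: the earlier basis element becomes p - 3 = 0, giving p = 3 — point (3, -2).
Check: every point annihilates each of the original generators.
Zero-dimensionality of the ideal guarantees finitely many solutions over ℂ.

{(24/53, -191/28), (3, -2)}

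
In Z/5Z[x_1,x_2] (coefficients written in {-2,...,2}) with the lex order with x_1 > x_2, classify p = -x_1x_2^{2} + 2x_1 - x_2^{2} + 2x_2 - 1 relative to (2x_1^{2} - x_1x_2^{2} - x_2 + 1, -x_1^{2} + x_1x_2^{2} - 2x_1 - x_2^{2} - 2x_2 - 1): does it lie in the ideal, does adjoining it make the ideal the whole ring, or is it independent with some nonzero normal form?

First compute the reduced Gröbner basis of I by Buchberger's algorithm.
f_1 = 2x_1^{2} - x_1x_2^{2} - x_2 + 1, LT = x_1^{2}.
f_2 = -x_1^{2} + x_1x_2^{2} - 2x_1 - x_2^{2} - 2x_2 - 1, LT = x_1^{2}.

S(f_1,f_2): lcm = x_1^{2}. S = -2x_1x_2^{2} - 2x_1 - x_2^{2} + 2.
  leading term x_1x_2^{2}: no divisor's leading term divides it; move -2x_1x_2^{2} to the remainder.
  leading term x_1: no divisor's leading term divides it; move -2x_1 to the remainder.
  leading term x_2^{2}: no divisor's leading term divides it; move -x_2^{2} to the remainder.
  leading term 1: no divisor's leading term divides it; move 2 to the remainder.
  remainder -2x_1x_2^{2} - 2x_1 - x_2^{2} + 2 ≠ 0; add h_3 = -2x_1x_2^{2} - 2x_1 - x_2^{2} + 2 to the basis.

S(f_1,h_3): lcm = x_1^{2}x_2^{2}. S = -x_1^{2} + 2x_1x_2^{4} + 2x_1x_2^{2} + x_1 + 2x_2^{3} - 2x_2^{2}.
  leading term x_1^{2}: subtract (2)·f_1 from -x_1^{2} + 2x_1x_2^{4} + 2x_1x_2^{2} + x_1 + 2x_2^{3} - 2x_2^{2} → 2x_1x_2^{4} - x_1x_2^{2} + x_1 + 2x_2^{3} - 2x_2^{2} + 2x_2 - 2
  leading term x_1x_2^{4}: subtract (-x_2^{2})·h_3 from 2x_1x_2^{4} - x_1x_2^{2} + x_1 + 2x_2^{3} - 2x_2^{2} + 2x_2 - 2 → 2x_1x_2^{2} + x_1 - x_2^{4} + 2x_2^{3} + 2x_2 - 2
  leading term x_1x_2^{2}: subtract (-1)·h_3 from 2x_1x_2^{2} + x_1 - x_2^{4} + 2x_2^{3} + 2x_2 - 2 → -x_1 - x_2^{4} + 2x_2^{3} - x_2^{2} + 2x_2
  leading term x_1: no divisor's leading term divides it; move -x_1 to the remainder.
  leading term x_2^{4}: no divisor's leading term divides it; move -x_2^{4} to the remainder.
  leading term x_2^{3}: no divisor's leading term divides it; move 2x_2^{3} to the remainder.
  leading term x_2^{2}: no divisor's leading term divides it; move -x_2^{2} to the remainder.
  leading term x_2: no divisor's leading term divides it; move 2x_2 to the remainder.
  remainder -x_1 - x_2^{4} + 2x_2^{3} - x_2^{2} + 2x_2 ≠ 0; add h_4 = -x_1 - x_2^{4} + 2x_2^{3} - x_2^{2} + 2x_2 to the basis.

S(h_3,h_4): lcm = x_1x_2^{2}. S = x_1 - x_2^{6} + 2x_2^{5} - x_2^{4} + 2x_2^{3} - 2x_2^{2} - 1.
  leading term x_1: subtract (-1)·h_4 from x_1 - x_2^{6} + 2x_2^{5} - x_2^{4} + 2x_2^{3} - 2x_2^{2} - 1 → -x_2^{6} + 2x_2^{5} - 2x_2^{4} - x_2^{3} + 2x_2^{2} + 2x_2 - 1
  leading term x_2^{6}: no divisor's leading term divides it; move -x_2^{6} to the remainder.
  leading term x_2^{5}: no divisor's leading term divides it; move 2x_2^{5} to the remainder.
  leading term x_2^{4}: no divisor's leading term divides it; move -2x_2^{4} to the remainder.
  leading term x_2^{3}: no divisor's leading term divides it; move -x_2^{3} to the remainder.
  leading term x_2^{2}: no divisor's leading term divides it; move 2x_2^{2} to the remainder.
  leading term x_2: no divisor's leading term divides it; move 2x_2 to the remainder.
  leading term 1: no divisor's leading term divides it; move -1 to the remainder.
  remainder -x_2^{6} + 2x_2^{5} - 2x_2^{4} - x_2^{3} + 2x_2^{2} + 2x_2 - 1 ≠ 0; add h_5 = -x_2^{6} + 2x_2^{5} - 2x_2^{4} - x_2^{3} + 2x_2^{2} + 2x_2 - 1 to the basis.

The other S-polynomials (S(f_2,h_3), S(f_1,h_4), S(f_2,h_4), S(f_1,h_5), S(f_2,h_5), S(h_3,h_5), S(h_4,h_5)) all reduce to 0 modulo the current basis, so we have a Gröbner basis.
Inter-reduce: drop elements whose leading term is divisible by another's, tail-reduce, and make monic.
Reduced Gröbner basis: {x_1 + x_2^{4} - 2x_2^{3} + x_2^{2} - 2x_2, x_2^{6} - 2x_2^{5} + 2x_2^{4} + x_2^{3} - 2x_2^{2} - 2x_2 + 1}.
Label its elements g_1 = x_1 + x_2^{4} - 2x_2^{3} + x_2^{2} - 2x_2, g_2 = x_2^{6} - 2x_2^{5} + 2x_2^{4} + x_2^{3} - 2x_2^{2} - 2x_2 + 1.

Reduce p = -x_1x_2^{2} + 2x_1 - x_2^{2} + 2x_2 - 1 modulo G:
  leading term x_1x_2^{2}: subtract (-x_2^{2})·g_1 from -x_1x_2^{2} + 2x_1 - x_2^{2} + 2x_2 - 1 → 2x_1 + x_2^{6} - 2x_2^{5} + x_2^{4} - 2x_2^{3} - x_2^{2} + 2x_2 - 1
  leading term x_1: subtract (2)·g_1 from 2x_1 + x_2^{6} - 2x_2^{5} + x_2^{4} - 2x_2^{3} - x_2^{2} + 2x_2 - 1 → x_2^{6} - 2x_2^{5} - x_2^{4} + 2x_2^{3} + 2x_2^{2} + x_2 - 1
  leading term x_2^{6}: subtract (1)·g_2 from x_2^{6} - 2x_2^{5} - x_2^{4} + 2x_2^{3} + 2x_2^{2} + x_2 - 1 → 2x_2^{4} + x_2^{3} - x_2^{2} - 2x_2 - 2
  leading term x_2^{4}: no divisor's leading term divides it; move 2x_2^{4} to the remainder.
  leading term x_2^{3}: no divisor's leading term divides it; move x_2^{3} to the remainder.
  leading term x_2^{2}: no divisor's leading term divides it; move -x_2^{2} to the remainder.
  leading term x_2: no divisor's leading term divides it; move -2x_2 to the remainder.
  leading term 1: no divisor's leading term divides it; move -2 to the remainder.
  normal form = 2x_2^{4} + x_2^{3} - x_2^{2} - 2x_2 - 2.
The normal form is nonzero, so p ∉ I. Since p minus its normal form lies in I, I + (p) = I + (r) where r = 2x_2^{4} + x_2^{3} - x_2^{2} - 2x_2 - 2; decide whether this ideal is the whole ring.
Run Buchberger on G together with r (pairs among the g_i already reduce to 0 since G is a Gröbner basis):
g_1 = x_1 + x_2^{4} - 2x_2^{3} + x_2^{2} - 2x_2, LT = x_1.
g_2 = x_2^{6} - 2x_2^{5} + 2x_2^{4} + x_2^{3} - 2x_2^{2} - 2x_2 + 1, LT = x_2^{6}.
r = 2x_2^{4} + x_2^{3} - x_2^{2} - 2x_2 - 2, LT = x_2^{4}.

S(g_2,r): lcm = x_2^{6}. S = 2x_2^{3} - x_2^{2} - 2x_2 + 1.
  leading term x_2^{3}: no divisor's leading term divides it; move 2x_2^{3} to the remainder.
  leading term x_2^{2}: no divisor's leading term divides it; move -x_2^{2} to the remainder.
  leading term x_2: no divisor's leading term divides it; move -2x_2 to the remainder.
  leading term 1: no divisor's leading term divides it; move 1 to the remainder.
  remainder 2x_2^{3} - x_2^{2} - 2x_2 + 1 ≠ 0; add m_4 = 2x_2^{3} - x_2^{2} - 2x_2 + 1 to the basis.

S(g_2,m_4): lcm = x_2^{6}. S = x_2^{5} - 2x_2^{4} - 2x_2^{3} - 2x_2^{2} - 2x_2 + 1.
  leading term x_2^{5}: subtract (-2x_2)·r from x_2^{5} - 2x_2^{4} - 2x_2^{3} - 2x_2^{2} - 2x_2 + 1 → x_2^{3} - x_2^{2} - x_2 + 1
  leading term x_2^{3}: subtract (-2)·m_4 from x_2^{3} - x_2^{2} - x_2 + 1 → 2x_2^{2} - 2
  leading term x_2^{2}: no divisor's leading term divides it; move 2x_2^{2} to the remainder.
  leading term 1: no divisor's leading term divides it; move -2 to the remainder.
  remainder 2x_2^{2} - 2 ≠ 0; add m_5 = 2x_2^{2} - 2 to the basis.

S(r,m_4): lcm = x_2^{4}. S = x_2^{3} - 2x_2^{2} + x_2 - 1.
  leading term x_2^{3}: subtract (-2)·m_4 from x_2^{3} - 2x_2^{2} + x_2 - 1 → x_2^{2} + 2x_2 + 1
  leading term x_2^{2}: subtract (-2)·m_5 from x_2^{2} + 2x_2 + 1 → 2x_2 + 2
  leading term x_2: no divisor's leading term divides it; move 2x_2 to the remainder.
  leading term 1: no divisor's leading term divides it; move 2 to the remainder.
  remainder 2x_2 + 2 ≠ 0; add m_6 = 2x_2 + 2 to the basis.

The other S-polynomials (S(g_1,g_2), S(g_1,r), S(g_1,m_4), S(g_1,m_5), S(g_2,m_5), S(r,m_5), S(m_4,m_5), S(g_1,m_6), S(g_2,m_6), S(r,m_6), S(m_4,m_6), S(m_5,m_6)) all reduce to 0 modulo the current basis, so we have a Gröbner basis.
Inter-reduce: drop elements whose leading term is divisible by another's, tail-reduce, and make monic.
Reduced Gröbner basis: {x_1 + 1, x_2 + 1}.
The reduced Gröbner basis of I + (p) is {x_1 + 1, x_2 + 1} ≠ {1}, a proper ideal, so the enlarged system stays consistent: p is independent of I, with normal form 2x_2^{4} + x_2^{3} - x_2^{2} - 2x_2 - 2.

Ideal membership is decidable via reduction modulo a Gröbner basis.

-x_1x_2^{2} + 2x_1 - x_2^{2} + 2x_2 - 1 is independent of I; its normal form modulo I is 2x_2^{4} + x_2^{3} - x_2^{2} - 2x_2 - 2.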